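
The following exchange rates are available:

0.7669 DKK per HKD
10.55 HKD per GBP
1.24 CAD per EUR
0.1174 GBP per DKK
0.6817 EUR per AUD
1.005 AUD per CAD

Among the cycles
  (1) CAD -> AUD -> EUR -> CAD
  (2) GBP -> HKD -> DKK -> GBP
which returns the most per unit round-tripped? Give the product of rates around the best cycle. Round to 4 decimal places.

(1) 1.005 × 0.6817 × 1.24 = 0.84953
(2) 10.55 × 0.7669 × 0.1174 = 0.94986
Highest is cycle (2) at 0.9499 (≤1, no arbitrage).

0.9499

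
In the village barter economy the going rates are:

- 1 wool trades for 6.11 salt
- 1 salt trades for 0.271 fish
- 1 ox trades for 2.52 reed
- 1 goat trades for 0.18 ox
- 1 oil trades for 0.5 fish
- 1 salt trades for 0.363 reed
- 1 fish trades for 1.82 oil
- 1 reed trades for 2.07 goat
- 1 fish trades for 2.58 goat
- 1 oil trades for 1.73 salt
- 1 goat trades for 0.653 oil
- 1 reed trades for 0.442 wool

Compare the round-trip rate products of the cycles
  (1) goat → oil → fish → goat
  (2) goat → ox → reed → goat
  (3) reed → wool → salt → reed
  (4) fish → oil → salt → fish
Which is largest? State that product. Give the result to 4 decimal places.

(1) 0.653 × 0.5 × 2.58 = 0.84237
(2) 0.18 × 2.52 × 2.07 = 0.93895
(3) 0.442 × 6.11 × 0.363 = 0.98033
(4) 1.82 × 1.73 × 0.271 = 0.85327
Highest is cycle (3) at 0.9803 (≤1, no arbitrage).

0.9803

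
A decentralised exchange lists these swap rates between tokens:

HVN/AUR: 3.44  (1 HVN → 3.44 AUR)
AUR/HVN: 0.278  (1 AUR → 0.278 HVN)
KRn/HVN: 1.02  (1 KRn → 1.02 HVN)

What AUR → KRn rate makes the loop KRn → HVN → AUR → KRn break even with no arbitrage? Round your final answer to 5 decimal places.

Known legs of the cycle: 1.02 × 3.44 = 3.5088
For no arbitrage the full-cycle product must be 1, so the missing rate is 1 / 3.5088 ≈ 0.2849977.

0.28500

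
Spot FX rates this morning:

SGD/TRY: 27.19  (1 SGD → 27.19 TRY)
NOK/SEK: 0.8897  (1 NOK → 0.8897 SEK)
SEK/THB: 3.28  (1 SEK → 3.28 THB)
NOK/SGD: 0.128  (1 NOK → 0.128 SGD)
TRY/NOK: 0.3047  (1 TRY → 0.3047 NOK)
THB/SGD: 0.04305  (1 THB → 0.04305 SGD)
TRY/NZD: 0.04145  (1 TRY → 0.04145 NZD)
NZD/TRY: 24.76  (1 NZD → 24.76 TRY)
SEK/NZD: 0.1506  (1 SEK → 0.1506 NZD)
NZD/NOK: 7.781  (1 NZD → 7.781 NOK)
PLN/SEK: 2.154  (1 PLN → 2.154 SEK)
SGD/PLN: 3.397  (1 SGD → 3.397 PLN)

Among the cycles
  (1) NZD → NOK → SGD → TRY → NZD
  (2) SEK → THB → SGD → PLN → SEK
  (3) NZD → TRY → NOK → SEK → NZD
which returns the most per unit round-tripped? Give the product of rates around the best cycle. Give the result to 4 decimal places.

1.1225

(1) 7.781 × 0.128 × 27.19 × 0.04145 = 1.12248
(2) 3.28 × 0.04305 × 3.397 × 2.154 = 1.03321
(3) 24.76 × 0.3047 × 0.8897 × 0.1506 = 1.01086
Highest is cycle (1) at 1.1225 (>1, arbitrage).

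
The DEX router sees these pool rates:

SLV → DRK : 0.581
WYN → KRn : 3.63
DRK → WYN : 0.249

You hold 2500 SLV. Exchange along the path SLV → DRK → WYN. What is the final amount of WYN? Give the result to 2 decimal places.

361.67

2500 SLV × 0.581 = 1452.5 DRK
1452.5 DRK × 0.249 = 361.6725 WYN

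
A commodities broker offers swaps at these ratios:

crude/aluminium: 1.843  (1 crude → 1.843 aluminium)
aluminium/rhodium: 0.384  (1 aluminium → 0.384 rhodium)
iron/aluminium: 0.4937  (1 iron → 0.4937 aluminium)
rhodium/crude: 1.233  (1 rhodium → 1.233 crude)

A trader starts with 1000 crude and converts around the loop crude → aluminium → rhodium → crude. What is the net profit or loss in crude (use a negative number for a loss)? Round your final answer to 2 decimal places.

-127.39

1000 crude × 1.843 = 1843 aluminium
1843 aluminium × 0.384 = 707.712 rhodium
707.712 rhodium × 1.233 = 872.608896 crude
Net change: 872.608896 − 1000 = -127.391104 crude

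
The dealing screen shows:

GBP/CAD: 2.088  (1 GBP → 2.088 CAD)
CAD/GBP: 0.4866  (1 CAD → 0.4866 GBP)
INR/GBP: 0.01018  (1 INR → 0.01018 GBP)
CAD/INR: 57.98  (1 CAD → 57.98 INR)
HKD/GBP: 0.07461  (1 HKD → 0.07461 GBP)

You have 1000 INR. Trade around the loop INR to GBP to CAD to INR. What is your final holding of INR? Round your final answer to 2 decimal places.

1000 INR × 0.01018 = 10.18 GBP
10.18 GBP × 2.088 = 21.25584 CAD
21.25584 CAD × 57.98 = 1232.4136032 INR

1232.41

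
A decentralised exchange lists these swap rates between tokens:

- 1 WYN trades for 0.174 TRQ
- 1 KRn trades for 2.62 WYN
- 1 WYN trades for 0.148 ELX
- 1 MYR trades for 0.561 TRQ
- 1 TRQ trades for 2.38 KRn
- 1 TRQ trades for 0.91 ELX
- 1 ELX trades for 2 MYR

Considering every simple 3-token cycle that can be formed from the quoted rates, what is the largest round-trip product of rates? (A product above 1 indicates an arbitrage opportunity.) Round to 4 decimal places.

WYN→TRQ→KRn→WYN: 0.174 × 2.38 × 2.62 = 1.08499
ELX→MYR→TRQ→ELX: 2 × 0.561 × 0.91 = 1.02102
Maximum is WYN→TRQ→KRn→WYN at 1.0850; arbitrage exists.

1.0850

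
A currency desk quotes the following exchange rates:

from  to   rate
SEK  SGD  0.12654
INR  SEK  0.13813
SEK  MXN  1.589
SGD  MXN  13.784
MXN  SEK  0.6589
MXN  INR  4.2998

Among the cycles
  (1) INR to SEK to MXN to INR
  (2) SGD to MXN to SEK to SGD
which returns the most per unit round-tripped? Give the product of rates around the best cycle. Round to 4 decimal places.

(1) 0.13813 × 1.589 × 4.2998 = 0.94376
(2) 13.784 × 0.6589 × 0.12654 = 1.14927
Highest is cycle (2) at 1.1493 (>1, arbitrage).

1.1493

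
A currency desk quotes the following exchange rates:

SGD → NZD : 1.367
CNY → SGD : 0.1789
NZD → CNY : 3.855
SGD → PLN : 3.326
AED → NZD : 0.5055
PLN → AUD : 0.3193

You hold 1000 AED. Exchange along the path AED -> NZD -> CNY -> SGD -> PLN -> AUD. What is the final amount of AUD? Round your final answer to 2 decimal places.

370.23

1000 AED × 0.5055 = 505.5 NZD
505.5 NZD × 3.855 = 1948.7025 CNY
1948.7025 CNY × 0.1789 = 348.62287725 SGD
348.62287725 SGD × 3.326 = 1159.5196897335 PLN
1159.5196897335 PLN × 0.3193 = 370.23463693190655 AUD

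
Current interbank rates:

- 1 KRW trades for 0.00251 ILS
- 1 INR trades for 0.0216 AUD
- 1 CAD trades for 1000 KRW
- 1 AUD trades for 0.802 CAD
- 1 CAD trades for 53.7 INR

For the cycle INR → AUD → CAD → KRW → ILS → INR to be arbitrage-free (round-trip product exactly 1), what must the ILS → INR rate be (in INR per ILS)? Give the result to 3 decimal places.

Known legs of the cycle: 0.0216 × 0.802 × 1000 × 0.00251 = 0.043481232
For no arbitrage the full-cycle product must be 1, so the missing rate is 1 / 0.043481232 ≈ 22.99843.

22.998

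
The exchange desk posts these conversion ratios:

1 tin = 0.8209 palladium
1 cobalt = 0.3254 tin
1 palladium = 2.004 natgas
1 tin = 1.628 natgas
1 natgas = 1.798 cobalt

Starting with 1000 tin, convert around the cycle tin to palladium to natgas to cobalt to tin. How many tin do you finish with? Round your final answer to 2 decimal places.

962.49

1000 tin × 0.8209 = 820.9 palladium
820.9 palladium × 2.004 = 1645.0836 natgas
1645.0836 natgas × 1.798 = 2957.8603128 cobalt
2957.8603128 cobalt × 0.3254 = 962.48774578512 tin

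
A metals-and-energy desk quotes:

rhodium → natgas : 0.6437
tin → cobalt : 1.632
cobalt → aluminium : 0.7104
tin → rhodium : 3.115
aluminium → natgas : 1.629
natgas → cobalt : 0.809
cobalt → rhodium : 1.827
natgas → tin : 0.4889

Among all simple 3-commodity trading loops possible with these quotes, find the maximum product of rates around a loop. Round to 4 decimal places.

natgas→tin→rhodium→natgas: 0.4889 × 3.115 × 0.6437 = 0.98031
cobalt→rhodium→natgas→cobalt: 1.827 × 0.6437 × 0.809 = 0.95142
cobalt→aluminium→natgas→cobalt: 0.7104 × 1.629 × 0.809 = 0.93621
Maximum is natgas→tin→rhodium→natgas at 0.9803; no arbitrage — every cycle loses value.

0.9803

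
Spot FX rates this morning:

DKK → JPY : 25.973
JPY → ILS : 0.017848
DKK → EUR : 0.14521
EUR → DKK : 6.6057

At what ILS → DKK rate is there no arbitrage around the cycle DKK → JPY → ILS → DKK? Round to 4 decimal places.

2.1572

Known legs of the cycle: 25.973 × 0.017848 = 0.463566104
For no arbitrage the full-cycle product must be 1, so the missing rate is 1 / 0.463566104 ≈ 2.157190.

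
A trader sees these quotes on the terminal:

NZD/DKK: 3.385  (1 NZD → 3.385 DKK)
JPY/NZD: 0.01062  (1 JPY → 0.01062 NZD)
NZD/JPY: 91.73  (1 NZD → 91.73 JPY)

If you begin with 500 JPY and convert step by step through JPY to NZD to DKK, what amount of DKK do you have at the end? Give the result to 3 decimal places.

500 JPY × 0.01062 = 5.31 NZD
5.31 NZD × 3.385 = 17.97435 DKK

17.974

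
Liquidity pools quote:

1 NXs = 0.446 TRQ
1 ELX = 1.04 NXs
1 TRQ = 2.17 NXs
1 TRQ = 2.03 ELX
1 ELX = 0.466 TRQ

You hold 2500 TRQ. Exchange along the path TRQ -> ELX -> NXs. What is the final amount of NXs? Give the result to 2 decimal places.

5278.00

2500 TRQ × 2.03 = 5075 ELX
5075 ELX × 1.04 = 5278 NXs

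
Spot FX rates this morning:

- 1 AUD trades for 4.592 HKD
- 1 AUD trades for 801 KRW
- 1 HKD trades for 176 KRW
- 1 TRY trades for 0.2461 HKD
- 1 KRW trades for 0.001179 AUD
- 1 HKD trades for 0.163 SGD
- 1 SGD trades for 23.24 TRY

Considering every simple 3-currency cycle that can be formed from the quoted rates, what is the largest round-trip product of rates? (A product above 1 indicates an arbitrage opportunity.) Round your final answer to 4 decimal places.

0.9529

AUD→HKD→KRW→AUD: 4.592 × 176 × 0.001179 = 0.95286
SGD→TRY→HKD→SGD: 23.24 × 0.2461 × 0.163 = 0.93226
Maximum is AUD→HKD→KRW→AUD at 0.9529; no arbitrage — every cycle loses value.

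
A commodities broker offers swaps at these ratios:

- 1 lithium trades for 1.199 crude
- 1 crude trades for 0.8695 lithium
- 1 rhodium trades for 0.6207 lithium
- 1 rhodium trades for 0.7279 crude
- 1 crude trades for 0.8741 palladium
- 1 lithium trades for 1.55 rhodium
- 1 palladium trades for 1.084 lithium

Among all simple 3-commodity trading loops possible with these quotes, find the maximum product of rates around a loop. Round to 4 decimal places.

1.1361

palladium→lithium→crude→palladium: 1.084 × 1.199 × 0.8741 = 1.13608
lithium→rhodium→crude→lithium: 1.55 × 0.7279 × 0.8695 = 0.98101
Maximum is palladium→lithium→crude→palladium at 1.1361; arbitrage exists.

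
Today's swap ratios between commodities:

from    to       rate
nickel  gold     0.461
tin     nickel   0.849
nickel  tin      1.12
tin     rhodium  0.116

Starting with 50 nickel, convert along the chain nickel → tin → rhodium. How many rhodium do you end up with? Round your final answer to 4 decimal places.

50 nickel × 1.12 = 56 tin
56 tin × 0.116 = 6.496 rhodium

6.4960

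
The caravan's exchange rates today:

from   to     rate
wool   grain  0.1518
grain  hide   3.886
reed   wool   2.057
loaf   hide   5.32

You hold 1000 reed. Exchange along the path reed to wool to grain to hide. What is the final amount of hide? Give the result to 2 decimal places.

1213.41

1000 reed × 2.057 = 2057 wool
2057 wool × 0.1518 = 312.2526 grain
312.2526 grain × 3.886 = 1213.4136036 hide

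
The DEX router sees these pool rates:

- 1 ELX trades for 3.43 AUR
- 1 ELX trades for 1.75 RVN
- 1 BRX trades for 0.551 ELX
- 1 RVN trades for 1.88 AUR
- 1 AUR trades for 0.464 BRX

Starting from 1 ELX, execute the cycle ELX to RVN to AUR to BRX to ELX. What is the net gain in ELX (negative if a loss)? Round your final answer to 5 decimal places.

-0.15887

1 ELX × 1.75 = 1.75 RVN
1.75 RVN × 1.88 = 3.29 AUR
3.29 AUR × 0.464 = 1.52656 BRX
1.52656 BRX × 0.551 = 0.84113456 ELX
Net change: 0.84113456 − 1 = -0.15886544 ELX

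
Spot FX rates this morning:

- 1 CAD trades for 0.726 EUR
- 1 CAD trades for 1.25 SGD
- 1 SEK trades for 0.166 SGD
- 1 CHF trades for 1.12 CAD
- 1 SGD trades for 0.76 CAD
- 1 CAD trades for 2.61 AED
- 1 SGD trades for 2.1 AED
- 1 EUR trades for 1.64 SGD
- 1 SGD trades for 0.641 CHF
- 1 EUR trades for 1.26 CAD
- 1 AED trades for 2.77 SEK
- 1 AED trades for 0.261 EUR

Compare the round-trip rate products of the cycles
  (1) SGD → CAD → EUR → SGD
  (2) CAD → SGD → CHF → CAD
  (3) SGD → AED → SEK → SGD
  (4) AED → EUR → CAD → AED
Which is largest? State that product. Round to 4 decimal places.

0.9656

(1) 0.76 × 0.726 × 1.64 = 0.90489
(2) 1.25 × 0.641 × 1.12 = 0.89740
(3) 2.1 × 2.77 × 0.166 = 0.96562
(4) 0.261 × 1.26 × 2.61 = 0.85832
Highest is cycle (3) at 0.9656 (≤1, no arbitrage).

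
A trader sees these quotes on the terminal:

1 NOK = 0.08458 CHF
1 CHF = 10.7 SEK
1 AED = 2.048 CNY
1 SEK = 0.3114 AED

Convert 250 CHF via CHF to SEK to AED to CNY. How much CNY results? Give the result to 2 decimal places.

1705.97

250 CHF × 10.7 = 2675 SEK
2675 SEK × 0.3114 = 832.995 AED
832.995 AED × 2.048 = 1705.97376 CNY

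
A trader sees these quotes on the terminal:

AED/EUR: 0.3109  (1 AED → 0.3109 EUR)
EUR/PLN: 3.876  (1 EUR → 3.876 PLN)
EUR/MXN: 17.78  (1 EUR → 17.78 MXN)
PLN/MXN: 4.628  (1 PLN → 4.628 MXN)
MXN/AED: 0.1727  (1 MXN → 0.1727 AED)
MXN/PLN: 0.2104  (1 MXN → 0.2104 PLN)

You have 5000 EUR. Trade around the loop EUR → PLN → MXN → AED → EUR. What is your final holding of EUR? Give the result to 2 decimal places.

4815.71

5000 EUR × 3.876 = 19380 PLN
19380 PLN × 4.628 = 89690.64 MXN
89690.64 MXN × 0.1727 = 15489.573528 AED
15489.573528 AED × 0.3109 = 4815.7084098552 EUR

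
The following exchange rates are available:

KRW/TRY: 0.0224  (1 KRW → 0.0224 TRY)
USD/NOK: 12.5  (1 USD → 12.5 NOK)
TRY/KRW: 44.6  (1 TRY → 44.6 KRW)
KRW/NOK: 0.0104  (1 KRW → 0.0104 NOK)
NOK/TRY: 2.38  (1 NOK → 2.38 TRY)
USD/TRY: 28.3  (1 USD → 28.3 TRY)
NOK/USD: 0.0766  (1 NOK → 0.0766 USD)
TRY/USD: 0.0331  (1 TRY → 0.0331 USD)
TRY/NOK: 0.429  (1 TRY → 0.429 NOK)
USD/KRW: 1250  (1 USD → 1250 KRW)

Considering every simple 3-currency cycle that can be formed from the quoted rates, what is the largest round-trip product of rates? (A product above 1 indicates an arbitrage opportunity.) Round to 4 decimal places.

1.1039

TRY→KRW→NOK→TRY: 44.6 × 0.0104 × 2.38 = 1.10394
NOK→USD→KRW→NOK: 0.0766 × 1250 × 0.0104 = 0.99580
TRY→USD→NOK→TRY: 0.0331 × 12.5 × 2.38 = 0.98473
TRY→NOK→USD→TRY: 0.429 × 0.0766 × 28.3 = 0.92998
TRY→USD→KRW→TRY: 0.0331 × 1250 × 0.0224 = 0.92680
Maximum is TRY→KRW→NOK→TRY at 1.1039; arbitrage exists.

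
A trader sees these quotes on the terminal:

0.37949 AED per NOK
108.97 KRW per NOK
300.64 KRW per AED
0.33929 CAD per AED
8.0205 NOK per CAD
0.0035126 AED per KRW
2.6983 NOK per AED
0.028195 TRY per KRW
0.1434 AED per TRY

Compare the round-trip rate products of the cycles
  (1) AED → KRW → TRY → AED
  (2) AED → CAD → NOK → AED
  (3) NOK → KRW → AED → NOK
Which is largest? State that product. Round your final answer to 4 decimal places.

1.2155

(1) 300.64 × 0.028195 × 0.1434 = 1.21554
(2) 0.33929 × 8.0205 × 0.37949 = 1.03270
(3) 108.97 × 0.0035126 × 2.6983 = 1.03282
Highest is cycle (1) at 1.2155 (>1, arbitrage).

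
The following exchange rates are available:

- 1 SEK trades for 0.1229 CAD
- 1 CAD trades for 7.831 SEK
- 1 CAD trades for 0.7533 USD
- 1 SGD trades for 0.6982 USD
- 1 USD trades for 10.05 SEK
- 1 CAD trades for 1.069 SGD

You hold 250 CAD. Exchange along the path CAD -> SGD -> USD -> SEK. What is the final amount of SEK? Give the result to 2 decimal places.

250 CAD × 1.069 = 267.25 SGD
267.25 SGD × 0.6982 = 186.59395 USD
186.59395 USD × 10.05 = 1875.2691975 SEK

1875.27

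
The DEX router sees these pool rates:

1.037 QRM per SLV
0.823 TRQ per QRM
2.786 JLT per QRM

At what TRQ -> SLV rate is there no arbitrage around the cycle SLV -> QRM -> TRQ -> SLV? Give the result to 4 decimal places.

1.1717

Known legs of the cycle: 1.037 × 0.823 = 0.853451
For no arbitrage the full-cycle product must be 1, so the missing rate is 1 / 0.853451 ≈ 1.171713.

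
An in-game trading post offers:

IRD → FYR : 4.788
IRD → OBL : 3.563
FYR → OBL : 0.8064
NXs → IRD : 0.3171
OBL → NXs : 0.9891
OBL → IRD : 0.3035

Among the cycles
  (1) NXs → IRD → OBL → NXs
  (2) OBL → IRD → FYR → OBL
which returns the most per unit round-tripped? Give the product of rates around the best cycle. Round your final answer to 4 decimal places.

(1) 0.3171 × 3.563 × 0.9891 = 1.11751
(2) 0.3035 × 4.788 × 0.8064 = 1.17183
Highest is cycle (2) at 1.1718 (>1, arbitrage).

1.1718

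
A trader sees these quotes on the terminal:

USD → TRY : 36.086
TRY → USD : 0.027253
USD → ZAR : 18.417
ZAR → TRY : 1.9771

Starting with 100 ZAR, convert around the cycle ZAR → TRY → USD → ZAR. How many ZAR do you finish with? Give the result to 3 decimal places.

100 ZAR × 1.9771 = 197.71 TRY
197.71 TRY × 0.027253 = 5.38819063 USD
5.38819063 USD × 18.417 = 99.23430683271 ZAR

99.234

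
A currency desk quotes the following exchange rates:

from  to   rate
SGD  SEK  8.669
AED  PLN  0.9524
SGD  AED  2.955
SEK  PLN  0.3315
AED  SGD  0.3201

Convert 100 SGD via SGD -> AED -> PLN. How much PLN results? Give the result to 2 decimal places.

100 SGD × 2.955 = 295.5 AED
295.5 AED × 0.9524 = 281.4342 PLN

281.43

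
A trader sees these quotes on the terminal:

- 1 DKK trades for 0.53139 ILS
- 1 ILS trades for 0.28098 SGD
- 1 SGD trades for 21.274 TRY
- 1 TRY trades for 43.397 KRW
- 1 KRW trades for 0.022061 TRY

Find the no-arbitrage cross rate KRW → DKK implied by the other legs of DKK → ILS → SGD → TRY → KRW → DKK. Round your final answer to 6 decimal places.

Known legs of the cycle: 0.53139 × 0.28098 × 21.274 × 43.397 = 137.8471046351699916
For no arbitrage the full-cycle product must be 1, so the missing rate is 1 / 137.8471046351699916 ≈ 0.00725441.

0.007254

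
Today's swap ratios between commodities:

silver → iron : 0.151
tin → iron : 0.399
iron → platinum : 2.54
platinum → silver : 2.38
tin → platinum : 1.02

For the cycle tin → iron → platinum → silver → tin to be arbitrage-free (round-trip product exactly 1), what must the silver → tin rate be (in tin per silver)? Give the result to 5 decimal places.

Known legs of the cycle: 0.399 × 2.54 × 2.38 = 2.4120348
For no arbitrage the full-cycle product must be 1, so the missing rate is 1 / 2.4120348 ≈ 0.4145877.

0.41459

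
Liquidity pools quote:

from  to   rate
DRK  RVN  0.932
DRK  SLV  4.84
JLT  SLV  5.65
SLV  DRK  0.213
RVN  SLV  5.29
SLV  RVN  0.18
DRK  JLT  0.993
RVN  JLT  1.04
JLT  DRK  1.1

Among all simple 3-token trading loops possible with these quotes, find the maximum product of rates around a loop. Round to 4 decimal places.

1.1950

JLT→SLV→DRK→JLT: 5.65 × 0.213 × 0.993 = 1.19503
JLT→DRK→RVN→JLT: 1.1 × 0.932 × 1.04 = 1.06621
JLT→SLV→RVN→JLT: 5.65 × 0.18 × 1.04 = 1.05768
SLV→DRK→RVN→SLV: 0.213 × 0.932 × 5.29 = 1.05015
Maximum is JLT→SLV→DRK→JLT at 1.1950; arbitrage exists.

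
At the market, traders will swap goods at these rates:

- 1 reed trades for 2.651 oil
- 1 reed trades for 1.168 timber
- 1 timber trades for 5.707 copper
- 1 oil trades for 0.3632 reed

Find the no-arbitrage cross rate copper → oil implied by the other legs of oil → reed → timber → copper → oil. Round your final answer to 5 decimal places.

0.41305

Known legs of the cycle: 0.3632 × 1.168 × 5.707 = 2.4210098432
For no arbitrage the full-cycle product must be 1, so the missing rate is 1 / 2.4210098432 ≈ 0.4130508.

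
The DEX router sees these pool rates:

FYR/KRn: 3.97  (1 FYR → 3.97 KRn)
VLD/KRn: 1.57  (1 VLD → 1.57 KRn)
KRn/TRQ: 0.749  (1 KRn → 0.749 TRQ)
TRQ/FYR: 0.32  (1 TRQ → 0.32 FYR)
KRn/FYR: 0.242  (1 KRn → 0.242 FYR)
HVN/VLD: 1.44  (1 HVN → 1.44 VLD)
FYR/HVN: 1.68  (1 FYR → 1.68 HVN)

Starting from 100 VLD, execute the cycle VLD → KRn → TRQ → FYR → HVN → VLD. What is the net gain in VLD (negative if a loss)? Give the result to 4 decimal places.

100 VLD × 1.57 = 157 KRn
157 KRn × 0.749 = 117.593 TRQ
117.593 TRQ × 0.32 = 37.62976 FYR
37.62976 FYR × 1.68 = 63.2179968 HVN
63.2179968 HVN × 1.44 = 91.033915392 VLD
Net change: 91.033915392 − 100 = -8.966084608 VLD

-8.9661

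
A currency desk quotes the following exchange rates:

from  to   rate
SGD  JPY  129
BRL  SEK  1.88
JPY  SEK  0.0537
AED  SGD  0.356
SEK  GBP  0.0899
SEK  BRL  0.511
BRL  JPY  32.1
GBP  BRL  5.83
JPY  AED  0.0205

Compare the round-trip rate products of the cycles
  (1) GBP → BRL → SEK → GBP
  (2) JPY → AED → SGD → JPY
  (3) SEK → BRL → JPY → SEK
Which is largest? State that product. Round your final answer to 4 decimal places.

0.9853

(1) 5.83 × 1.88 × 0.0899 = 0.98534
(2) 0.0205 × 0.356 × 129 = 0.94144
(3) 0.511 × 32.1 × 0.0537 = 0.88085
Highest is cycle (1) at 0.9853 (≤1, no arbitrage).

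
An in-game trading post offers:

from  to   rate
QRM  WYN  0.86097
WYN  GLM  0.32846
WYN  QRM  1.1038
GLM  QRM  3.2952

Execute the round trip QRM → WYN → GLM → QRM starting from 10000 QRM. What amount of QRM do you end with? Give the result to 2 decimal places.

9318.63

10000 QRM × 0.86097 = 8609.7 WYN
8609.7 WYN × 0.32846 = 2827.942062 GLM
2827.942062 GLM × 3.2952 = 9318.6346827024 QRM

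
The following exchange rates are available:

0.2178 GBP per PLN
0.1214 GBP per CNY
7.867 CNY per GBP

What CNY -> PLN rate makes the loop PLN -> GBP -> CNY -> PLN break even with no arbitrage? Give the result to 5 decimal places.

Known legs of the cycle: 0.2178 × 7.867 = 1.7134326
For no arbitrage the full-cycle product must be 1, so the missing rate is 1 / 1.7134326 ≈ 0.5836238.

0.58362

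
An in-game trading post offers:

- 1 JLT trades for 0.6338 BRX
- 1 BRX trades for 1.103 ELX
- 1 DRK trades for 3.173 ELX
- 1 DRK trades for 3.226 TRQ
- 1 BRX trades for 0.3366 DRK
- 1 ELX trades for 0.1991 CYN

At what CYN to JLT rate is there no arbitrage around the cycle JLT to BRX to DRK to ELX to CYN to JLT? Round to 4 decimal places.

Known legs of the cycle: 0.6338 × 0.3366 × 3.173 × 0.1991 = 0.134774484268644
For no arbitrage the full-cycle product must be 1, so the missing rate is 1 / 0.134774484268644 ≈ 7.419802.

7.4198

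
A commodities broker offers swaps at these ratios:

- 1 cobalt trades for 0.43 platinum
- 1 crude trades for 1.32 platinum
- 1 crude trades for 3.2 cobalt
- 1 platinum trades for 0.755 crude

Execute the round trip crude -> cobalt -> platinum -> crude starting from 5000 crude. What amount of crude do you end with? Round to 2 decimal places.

5000 crude × 3.2 = 16000 cobalt
16000 cobalt × 0.43 = 6880 platinum
6880 platinum × 0.755 = 5194.4 crude

5194.40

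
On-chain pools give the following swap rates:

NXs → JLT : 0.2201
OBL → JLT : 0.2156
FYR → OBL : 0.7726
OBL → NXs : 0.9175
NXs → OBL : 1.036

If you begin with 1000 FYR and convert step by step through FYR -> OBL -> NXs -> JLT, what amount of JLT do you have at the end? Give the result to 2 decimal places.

156.02

1000 FYR × 0.7726 = 772.6 OBL
772.6 OBL × 0.9175 = 708.8605 NXs
708.8605 NXs × 0.2201 = 156.02019605 JLT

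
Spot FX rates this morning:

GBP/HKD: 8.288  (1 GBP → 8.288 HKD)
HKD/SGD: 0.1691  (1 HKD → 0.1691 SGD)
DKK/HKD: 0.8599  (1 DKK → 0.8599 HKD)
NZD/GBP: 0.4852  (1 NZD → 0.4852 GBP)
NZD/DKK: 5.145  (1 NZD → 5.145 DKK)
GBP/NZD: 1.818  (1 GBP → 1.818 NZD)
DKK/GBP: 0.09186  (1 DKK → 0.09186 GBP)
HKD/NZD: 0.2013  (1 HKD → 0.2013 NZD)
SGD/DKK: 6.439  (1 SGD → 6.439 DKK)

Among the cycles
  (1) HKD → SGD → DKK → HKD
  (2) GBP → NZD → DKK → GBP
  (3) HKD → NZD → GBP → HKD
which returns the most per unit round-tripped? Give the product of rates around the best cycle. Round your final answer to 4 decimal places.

(1) 0.1691 × 6.439 × 0.8599 = 0.93629
(2) 1.818 × 5.145 × 0.09186 = 0.85922
(3) 0.2013 × 0.4852 × 8.288 = 0.80950
Highest is cycle (1) at 0.9363 (≤1, no arbitrage).

0.9363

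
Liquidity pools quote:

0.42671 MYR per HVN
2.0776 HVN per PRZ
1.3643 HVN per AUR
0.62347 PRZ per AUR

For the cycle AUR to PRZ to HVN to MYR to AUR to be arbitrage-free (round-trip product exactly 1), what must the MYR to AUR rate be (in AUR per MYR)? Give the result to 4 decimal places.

Known legs of the cycle: 0.62347 × 2.0776 × 0.42671 = 0.55272653997512
For no arbitrage the full-cycle product must be 1, so the missing rate is 1 / 0.55272653997512 ≈ 1.809213.

1.8092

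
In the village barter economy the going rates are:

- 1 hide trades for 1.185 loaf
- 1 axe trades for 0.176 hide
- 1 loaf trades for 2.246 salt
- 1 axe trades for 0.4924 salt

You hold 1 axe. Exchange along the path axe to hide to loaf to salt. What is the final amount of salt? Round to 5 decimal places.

0.46843

1 axe × 0.176 = 0.176 hide
0.176 hide × 1.185 = 0.20856 loaf
0.20856 loaf × 2.246 = 0.46842576 salt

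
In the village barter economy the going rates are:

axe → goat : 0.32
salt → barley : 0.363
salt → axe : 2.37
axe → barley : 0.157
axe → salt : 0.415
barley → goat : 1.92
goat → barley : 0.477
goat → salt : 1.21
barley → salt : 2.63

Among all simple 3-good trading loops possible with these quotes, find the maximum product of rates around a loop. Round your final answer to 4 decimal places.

axe→barley→salt→axe: 0.157 × 2.63 × 2.37 = 0.97860
axe→goat→salt→axe: 0.32 × 1.21 × 2.37 = 0.91766
salt→barley→goat→salt: 0.363 × 1.92 × 1.21 = 0.84332
Maximum is axe→barley→salt→axe at 0.9786; no arbitrage — every cycle loses value.

0.9786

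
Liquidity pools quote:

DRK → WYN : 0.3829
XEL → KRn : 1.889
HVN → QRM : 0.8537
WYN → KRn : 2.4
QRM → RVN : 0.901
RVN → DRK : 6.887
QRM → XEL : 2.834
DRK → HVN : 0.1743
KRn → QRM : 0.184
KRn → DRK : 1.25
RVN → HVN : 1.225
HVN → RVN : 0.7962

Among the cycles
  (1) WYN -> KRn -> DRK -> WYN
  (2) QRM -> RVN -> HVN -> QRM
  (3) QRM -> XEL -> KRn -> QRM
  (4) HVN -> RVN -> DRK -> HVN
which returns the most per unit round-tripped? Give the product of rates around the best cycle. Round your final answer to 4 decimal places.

(1) 2.4 × 1.25 × 0.3829 = 1.14870
(2) 0.901 × 1.225 × 0.8537 = 0.94225
(3) 2.834 × 1.889 × 0.184 = 0.98503
(4) 0.7962 × 6.887 × 0.1743 = 0.95576
Highest is cycle (1) at 1.1487 (>1, arbitrage).

1.1487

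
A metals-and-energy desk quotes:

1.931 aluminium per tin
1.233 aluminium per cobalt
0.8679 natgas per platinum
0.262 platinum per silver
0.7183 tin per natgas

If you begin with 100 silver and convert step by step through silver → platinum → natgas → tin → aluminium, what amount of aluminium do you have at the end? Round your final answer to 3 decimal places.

31.540

100 silver × 0.262 = 26.2 platinum
26.2 platinum × 0.8679 = 22.73898 natgas
22.73898 natgas × 0.7183 = 16.333409334 tin
16.333409334 tin × 1.931 = 31.539813423954 aluminium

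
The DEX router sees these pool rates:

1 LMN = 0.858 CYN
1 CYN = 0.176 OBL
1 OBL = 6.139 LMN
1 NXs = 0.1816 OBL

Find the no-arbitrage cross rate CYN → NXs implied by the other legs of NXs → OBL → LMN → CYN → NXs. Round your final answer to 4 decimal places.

1.0454

Known legs of the cycle: 0.1816 × 6.139 × 0.858 = 0.9565347792
For no arbitrage the full-cycle product must be 1, so the missing rate is 1 / 0.9565347792 ≈ 1.045440.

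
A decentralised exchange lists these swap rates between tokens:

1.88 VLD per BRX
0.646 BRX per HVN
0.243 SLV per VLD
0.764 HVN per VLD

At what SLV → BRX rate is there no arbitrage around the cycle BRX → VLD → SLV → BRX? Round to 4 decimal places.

2.1890

Known legs of the cycle: 1.88 × 0.243 = 0.45684
For no arbitrage the full-cycle product must be 1, so the missing rate is 1 / 0.45684 ≈ 2.188950.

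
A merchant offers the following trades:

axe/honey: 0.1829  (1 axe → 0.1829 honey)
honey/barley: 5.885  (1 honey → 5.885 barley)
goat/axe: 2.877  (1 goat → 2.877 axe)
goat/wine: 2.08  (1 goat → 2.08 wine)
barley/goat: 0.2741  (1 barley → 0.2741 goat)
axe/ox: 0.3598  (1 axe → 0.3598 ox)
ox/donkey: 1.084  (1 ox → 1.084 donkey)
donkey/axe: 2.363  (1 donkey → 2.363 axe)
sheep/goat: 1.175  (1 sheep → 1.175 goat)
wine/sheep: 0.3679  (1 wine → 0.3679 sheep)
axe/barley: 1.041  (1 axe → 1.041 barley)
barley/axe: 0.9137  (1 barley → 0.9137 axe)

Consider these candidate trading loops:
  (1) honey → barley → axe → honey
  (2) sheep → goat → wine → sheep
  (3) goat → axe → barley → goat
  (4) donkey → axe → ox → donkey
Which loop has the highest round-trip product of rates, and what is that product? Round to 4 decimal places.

0.9835

(1) 5.885 × 0.9137 × 0.1829 = 0.98348
(2) 1.175 × 2.08 × 0.3679 = 0.89915
(3) 2.877 × 1.041 × 0.2741 = 0.82092
(4) 2.363 × 0.3598 × 1.084 = 0.92162
Highest is cycle (1) at 0.9835 (≤1, no arbitrage).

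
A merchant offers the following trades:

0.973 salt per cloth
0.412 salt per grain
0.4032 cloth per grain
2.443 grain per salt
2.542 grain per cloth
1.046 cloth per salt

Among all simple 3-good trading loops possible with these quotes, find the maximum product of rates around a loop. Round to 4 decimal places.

grain→salt→cloth→grain: 0.412 × 1.046 × 2.542 = 1.09548
grain→cloth→salt→grain: 0.4032 × 0.973 × 2.443 = 0.95842
Maximum is grain→salt→cloth→grain at 1.0955; arbitrage exists.

1.0955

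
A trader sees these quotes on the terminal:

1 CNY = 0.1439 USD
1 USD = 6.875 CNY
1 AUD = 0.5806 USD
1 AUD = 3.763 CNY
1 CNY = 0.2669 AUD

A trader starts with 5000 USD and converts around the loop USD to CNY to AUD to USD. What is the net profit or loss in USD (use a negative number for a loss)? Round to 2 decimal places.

326.82

5000 USD × 6.875 = 34375 CNY
34375 CNY × 0.2669 = 9174.6875 AUD
9174.6875 AUD × 0.5806 = 5326.8235625 USD
Net change: 5326.8235625 − 5000 = 326.8235625 USD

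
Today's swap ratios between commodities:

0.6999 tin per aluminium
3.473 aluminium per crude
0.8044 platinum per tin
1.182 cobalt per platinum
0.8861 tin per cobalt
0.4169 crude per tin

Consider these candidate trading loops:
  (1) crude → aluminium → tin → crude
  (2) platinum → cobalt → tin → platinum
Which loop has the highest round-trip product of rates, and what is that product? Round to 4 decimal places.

1.0134

(1) 3.473 × 0.6999 × 0.4169 = 1.01338
(2) 1.182 × 0.8861 × 0.8044 = 0.84250
Highest is cycle (1) at 1.0134 (>1, arbitrage).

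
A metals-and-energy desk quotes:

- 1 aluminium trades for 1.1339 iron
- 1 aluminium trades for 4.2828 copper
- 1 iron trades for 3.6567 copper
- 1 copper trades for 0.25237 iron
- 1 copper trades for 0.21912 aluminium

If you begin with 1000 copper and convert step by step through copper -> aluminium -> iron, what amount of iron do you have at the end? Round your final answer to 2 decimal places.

248.46

1000 copper × 0.21912 = 219.12 aluminium
219.12 aluminium × 1.1339 = 248.460168 iron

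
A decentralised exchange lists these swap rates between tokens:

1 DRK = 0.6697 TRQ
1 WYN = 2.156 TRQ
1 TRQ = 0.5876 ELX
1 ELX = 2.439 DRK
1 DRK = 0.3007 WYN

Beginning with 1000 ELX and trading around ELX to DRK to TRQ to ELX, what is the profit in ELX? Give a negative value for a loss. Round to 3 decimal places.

-40.215

1000 ELX × 2.439 = 2439 DRK
2439 DRK × 0.6697 = 1633.3983 TRQ
1633.3983 TRQ × 0.5876 = 959.78484108 ELX
Net change: 959.78484108 − 1000 = -40.21515892 ELX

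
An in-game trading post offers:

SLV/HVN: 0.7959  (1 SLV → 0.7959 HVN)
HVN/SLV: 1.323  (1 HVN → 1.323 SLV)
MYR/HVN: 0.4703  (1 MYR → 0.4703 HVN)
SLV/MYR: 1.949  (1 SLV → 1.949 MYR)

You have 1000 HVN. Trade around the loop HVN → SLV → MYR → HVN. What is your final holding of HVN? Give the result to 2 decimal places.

1000 HVN × 1.323 = 1323 SLV
1323 SLV × 1.949 = 2578.527 MYR
2578.527 MYR × 0.4703 = 1212.6812481 HVN

1212.68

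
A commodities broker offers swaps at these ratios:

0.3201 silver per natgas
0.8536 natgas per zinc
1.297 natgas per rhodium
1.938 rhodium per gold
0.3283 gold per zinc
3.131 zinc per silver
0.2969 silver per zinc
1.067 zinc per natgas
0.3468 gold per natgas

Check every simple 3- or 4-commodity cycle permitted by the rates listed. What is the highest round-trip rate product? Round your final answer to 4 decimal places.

0.8805

rhodium→natgas→zinc→gold→rhodium: 1.297 × 1.067 × 0.3283 × 1.938 = 0.88050
rhodium→natgas→gold→rhodium: 1.297 × 0.3468 × 1.938 = 0.87171
silver→zinc→natgas→silver: 3.131 × 0.8536 × 0.3201 = 0.85551
Maximum is rhodium→natgas→zinc→gold→rhodium at 0.8805; no arbitrage — every cycle loses value.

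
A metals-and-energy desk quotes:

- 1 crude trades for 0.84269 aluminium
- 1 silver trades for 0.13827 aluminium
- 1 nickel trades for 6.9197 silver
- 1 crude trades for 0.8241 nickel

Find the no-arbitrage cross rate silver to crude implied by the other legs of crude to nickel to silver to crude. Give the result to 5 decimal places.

0.17536

Known legs of the cycle: 0.8241 × 6.9197 = 5.70252477
For no arbitrage the full-cycle product must be 1, so the missing rate is 1 / 5.70252477 ≈ 0.1753609.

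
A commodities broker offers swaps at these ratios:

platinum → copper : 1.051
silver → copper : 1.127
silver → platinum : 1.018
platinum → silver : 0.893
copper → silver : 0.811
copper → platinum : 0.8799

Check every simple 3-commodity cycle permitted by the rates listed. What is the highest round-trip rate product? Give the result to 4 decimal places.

0.8855

platinum→silver→copper→platinum: 0.893 × 1.127 × 0.8799 = 0.88554
platinum→copper→silver→platinum: 1.051 × 0.811 × 1.018 = 0.86770
Maximum is platinum→silver→copper→platinum at 0.8855; no arbitrage — every cycle loses value.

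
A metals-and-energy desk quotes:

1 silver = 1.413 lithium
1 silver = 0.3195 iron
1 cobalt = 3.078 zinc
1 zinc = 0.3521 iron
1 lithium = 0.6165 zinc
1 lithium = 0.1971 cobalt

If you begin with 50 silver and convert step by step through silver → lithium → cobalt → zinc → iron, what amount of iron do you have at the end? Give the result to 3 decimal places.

50 silver × 1.413 = 70.65 lithium
70.65 lithium × 0.1971 = 13.925115 cobalt
13.925115 cobalt × 3.078 = 42.86150397 zinc
42.86150397 zinc × 0.3521 = 15.091535547837 iron

15.092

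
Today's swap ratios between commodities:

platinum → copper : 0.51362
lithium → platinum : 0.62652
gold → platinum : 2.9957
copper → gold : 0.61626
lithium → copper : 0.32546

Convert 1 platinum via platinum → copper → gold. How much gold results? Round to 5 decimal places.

1 platinum × 0.51362 = 0.51362 copper
0.51362 copper × 0.61626 = 0.3165234612 gold

0.31652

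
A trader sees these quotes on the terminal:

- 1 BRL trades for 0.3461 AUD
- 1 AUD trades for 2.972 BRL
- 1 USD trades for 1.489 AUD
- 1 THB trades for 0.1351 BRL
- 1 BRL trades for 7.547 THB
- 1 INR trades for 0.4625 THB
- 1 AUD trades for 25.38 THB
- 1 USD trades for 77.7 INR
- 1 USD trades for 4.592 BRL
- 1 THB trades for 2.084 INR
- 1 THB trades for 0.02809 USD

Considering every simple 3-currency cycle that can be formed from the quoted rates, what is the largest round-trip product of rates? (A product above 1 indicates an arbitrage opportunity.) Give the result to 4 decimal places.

AUD→THB→BRL→AUD: 25.38 × 0.1351 × 0.3461 = 1.18672
AUD→THB→USD→AUD: 25.38 × 0.02809 × 1.489 = 1.06154
USD→INR→THB→USD: 77.7 × 0.4625 × 0.02809 = 1.00945
BRL→THB→USD→BRL: 7.547 × 0.02809 × 4.592 = 0.97348
Maximum is AUD→THB→BRL→AUD at 1.1867; arbitrage exists.

1.1867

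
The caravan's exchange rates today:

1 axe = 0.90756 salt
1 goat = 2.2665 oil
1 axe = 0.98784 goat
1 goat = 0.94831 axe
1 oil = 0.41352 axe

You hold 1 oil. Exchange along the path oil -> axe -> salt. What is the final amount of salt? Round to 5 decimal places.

0.37529

1 oil × 0.41352 = 0.41352 axe
0.41352 axe × 0.90756 = 0.3752942112 salt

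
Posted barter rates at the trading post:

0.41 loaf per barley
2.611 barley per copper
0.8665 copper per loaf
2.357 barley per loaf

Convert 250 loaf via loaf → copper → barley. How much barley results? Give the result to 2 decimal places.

250 loaf × 0.8665 = 216.625 copper
216.625 copper × 2.611 = 565.607875 barley

565.61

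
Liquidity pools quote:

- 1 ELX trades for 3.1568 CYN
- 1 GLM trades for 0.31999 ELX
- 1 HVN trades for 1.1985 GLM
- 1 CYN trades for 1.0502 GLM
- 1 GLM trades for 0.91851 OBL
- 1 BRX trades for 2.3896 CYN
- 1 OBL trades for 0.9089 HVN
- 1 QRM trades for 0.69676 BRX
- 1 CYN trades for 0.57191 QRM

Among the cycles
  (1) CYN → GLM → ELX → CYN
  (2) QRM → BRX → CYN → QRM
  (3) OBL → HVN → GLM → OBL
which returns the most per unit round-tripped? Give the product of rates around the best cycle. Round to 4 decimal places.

(1) 1.0502 × 0.31999 × 3.1568 = 1.06085
(2) 0.69676 × 2.3896 × 0.57191 = 0.95222
(3) 0.9089 × 1.1985 × 0.91851 = 1.00055
Highest is cycle (1) at 1.0609 (>1, arbitrage).

1.0609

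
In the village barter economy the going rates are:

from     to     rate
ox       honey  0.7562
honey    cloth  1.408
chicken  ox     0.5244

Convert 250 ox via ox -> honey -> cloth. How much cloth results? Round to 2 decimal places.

250 ox × 0.7562 = 189.05 honey
189.05 honey × 1.408 = 266.1824 cloth

266.18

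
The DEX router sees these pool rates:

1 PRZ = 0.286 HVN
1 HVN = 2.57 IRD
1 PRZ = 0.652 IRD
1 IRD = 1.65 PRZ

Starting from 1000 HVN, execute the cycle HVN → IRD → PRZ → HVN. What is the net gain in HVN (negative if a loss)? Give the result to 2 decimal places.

1000 HVN × 2.57 = 2570 IRD
2570 IRD × 1.65 = 4240.5 PRZ
4240.5 PRZ × 0.286 = 1212.783 HVN
Net change: 1212.783 − 1000 = 212.783 HVN

212.78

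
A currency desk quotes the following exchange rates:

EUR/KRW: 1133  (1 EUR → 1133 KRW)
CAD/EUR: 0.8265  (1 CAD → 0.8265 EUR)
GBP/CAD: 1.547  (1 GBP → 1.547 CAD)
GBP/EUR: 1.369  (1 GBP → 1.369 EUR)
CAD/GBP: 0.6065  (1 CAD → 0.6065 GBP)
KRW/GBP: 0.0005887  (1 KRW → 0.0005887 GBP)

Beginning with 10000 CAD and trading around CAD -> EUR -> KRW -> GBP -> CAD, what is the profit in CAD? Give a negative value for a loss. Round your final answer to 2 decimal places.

10000 CAD × 0.8265 = 8265 EUR
8265 EUR × 1133 = 9364245 KRW
9364245 KRW × 0.0005887 = 5512.7310315 GBP
5512.7310315 GBP × 1.547 = 8528.1949057305 CAD
Net change: 8528.1949057305 − 10000 = -1471.8050942695 CAD

-1471.81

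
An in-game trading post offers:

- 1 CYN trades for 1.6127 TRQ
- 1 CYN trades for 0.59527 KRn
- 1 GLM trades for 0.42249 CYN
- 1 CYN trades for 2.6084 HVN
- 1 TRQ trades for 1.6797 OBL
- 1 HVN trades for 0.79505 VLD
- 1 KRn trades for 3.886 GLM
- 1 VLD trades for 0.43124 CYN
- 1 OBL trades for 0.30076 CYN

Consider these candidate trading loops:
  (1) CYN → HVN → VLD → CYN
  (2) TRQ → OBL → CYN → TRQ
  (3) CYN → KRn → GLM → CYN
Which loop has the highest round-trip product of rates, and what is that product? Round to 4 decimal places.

(1) 2.6084 × 0.79505 × 0.43124 = 0.89431
(2) 1.6797 × 0.30076 × 1.6127 = 0.81471
(3) 0.59527 × 3.886 × 0.42249 = 0.97731
Highest is cycle (3) at 0.9773 (≤1, no arbitrage).

0.9773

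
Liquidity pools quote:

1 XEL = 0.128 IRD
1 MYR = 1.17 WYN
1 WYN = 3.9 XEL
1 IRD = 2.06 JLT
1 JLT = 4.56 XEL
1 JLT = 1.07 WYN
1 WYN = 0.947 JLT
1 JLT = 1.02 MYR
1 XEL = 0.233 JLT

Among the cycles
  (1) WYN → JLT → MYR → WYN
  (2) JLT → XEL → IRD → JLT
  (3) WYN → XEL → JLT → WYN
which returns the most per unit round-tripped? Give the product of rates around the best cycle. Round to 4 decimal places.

(1) 0.947 × 1.02 × 1.17 = 1.13015
(2) 4.56 × 0.128 × 2.06 = 1.20238
(3) 3.9 × 0.233 × 1.07 = 0.97231
Highest is cycle (2) at 1.2024 (>1, arbitrage).

1.2024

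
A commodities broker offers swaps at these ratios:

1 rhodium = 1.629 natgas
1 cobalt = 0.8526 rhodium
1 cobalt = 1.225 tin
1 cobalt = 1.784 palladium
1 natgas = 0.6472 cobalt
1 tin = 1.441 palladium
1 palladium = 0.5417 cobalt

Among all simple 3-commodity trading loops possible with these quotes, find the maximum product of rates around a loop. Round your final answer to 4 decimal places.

0.9562

tin→palladium→cobalt→tin: 1.441 × 0.5417 × 1.225 = 0.95622
rhodium→natgas→cobalt→rhodium: 1.629 × 0.6472 × 0.8526 = 0.89889
Maximum is tin→palladium→cobalt→tin at 0.9562; no arbitrage — every cycle loses value.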